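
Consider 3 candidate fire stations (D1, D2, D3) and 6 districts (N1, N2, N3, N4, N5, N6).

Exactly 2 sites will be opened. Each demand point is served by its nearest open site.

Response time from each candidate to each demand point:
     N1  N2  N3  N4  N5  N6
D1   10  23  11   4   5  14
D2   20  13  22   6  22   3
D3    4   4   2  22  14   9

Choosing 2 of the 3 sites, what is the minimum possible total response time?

28

Open {D1, D3}.
  N1→D3 4, N2→D3 4, N3→D3 2, N4→D1 4, N5→D1 5, N6→D3 9  ⇒ total 28.
Compare {D2, D3}: total 33.
Compare {D1, D2}: total 46.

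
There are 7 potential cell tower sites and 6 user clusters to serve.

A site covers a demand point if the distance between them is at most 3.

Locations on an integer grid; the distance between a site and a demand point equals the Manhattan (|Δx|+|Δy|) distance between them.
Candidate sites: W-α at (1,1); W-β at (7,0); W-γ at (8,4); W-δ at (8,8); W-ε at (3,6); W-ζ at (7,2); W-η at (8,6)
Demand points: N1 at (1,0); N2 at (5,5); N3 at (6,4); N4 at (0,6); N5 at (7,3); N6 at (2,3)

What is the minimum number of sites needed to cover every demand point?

3

Coverage sets (demand points within 3 of each site):
  W-α: {N1, N6}
  W-β: {N5}
  W-γ: {N3, N5}
  W-δ: {}
  W-ε: {N2, N4}
  W-ζ: {N3, N5}
  W-η: {}
No 2 sites suffice: every size-2 union leaves at least one demand point uncovered.
But {W-α, W-γ, W-ε} covers everything, so the minimum is 3.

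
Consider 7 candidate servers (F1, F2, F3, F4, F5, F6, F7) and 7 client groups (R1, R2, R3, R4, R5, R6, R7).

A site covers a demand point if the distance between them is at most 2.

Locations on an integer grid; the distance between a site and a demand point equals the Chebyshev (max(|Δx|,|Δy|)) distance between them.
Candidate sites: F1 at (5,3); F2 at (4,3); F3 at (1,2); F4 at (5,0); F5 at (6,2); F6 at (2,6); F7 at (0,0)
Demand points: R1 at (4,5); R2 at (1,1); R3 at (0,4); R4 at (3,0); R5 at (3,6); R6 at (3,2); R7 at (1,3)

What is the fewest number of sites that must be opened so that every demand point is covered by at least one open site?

Coverage sets (demand points within 2 of each site):
  F1: {R1, R6}
  F2: {R1, R6}
  F3: {R2, R3, R4, R6, R7}
  F4: {R4, R6}
  F5: {}
  F6: {R1, R3, R5}
  F7: {R2}
No single site covers all 7 demand points.
But {F3, F6} covers everything, so the minimum is 2.

2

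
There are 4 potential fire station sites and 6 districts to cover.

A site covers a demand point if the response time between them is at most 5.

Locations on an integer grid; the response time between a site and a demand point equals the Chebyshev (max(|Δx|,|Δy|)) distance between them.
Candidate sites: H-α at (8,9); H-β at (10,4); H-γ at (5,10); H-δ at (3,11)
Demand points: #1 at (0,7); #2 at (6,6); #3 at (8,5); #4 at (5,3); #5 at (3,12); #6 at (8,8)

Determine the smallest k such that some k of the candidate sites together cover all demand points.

2

Coverage sets (demand points within 5 of each site):
  H-α: {#2, #3, #5, #6}
  H-β: {#2, #3, #4, #6}
  H-γ: {#1, #2, #3, #5, #6}
  H-δ: {#1, #2, #5, #6}
No single site covers all 6 demand points.
But {H-β, H-γ} covers everything, so the minimum is 2.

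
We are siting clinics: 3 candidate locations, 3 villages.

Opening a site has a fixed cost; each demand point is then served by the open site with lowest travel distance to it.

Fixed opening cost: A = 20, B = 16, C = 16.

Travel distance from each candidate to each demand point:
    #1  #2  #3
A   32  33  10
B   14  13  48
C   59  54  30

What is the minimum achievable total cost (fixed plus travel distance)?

73

Open {A, B}: assign each demand point to its cheapest open site.
  #1→B 14, #2→B 13, #3→A 10
  travel distance 37, fixed 36 → total 73.
Compare {B, C}: travel distance 57 + fixed 32 = 89.
Compare {A, B, C}: travel distance 37 + fixed 52 = 89.
Compare {B}: travel distance 75 + fixed 16 = 91.
All other subsets cost ≥ 89. Minimum total cost: 73.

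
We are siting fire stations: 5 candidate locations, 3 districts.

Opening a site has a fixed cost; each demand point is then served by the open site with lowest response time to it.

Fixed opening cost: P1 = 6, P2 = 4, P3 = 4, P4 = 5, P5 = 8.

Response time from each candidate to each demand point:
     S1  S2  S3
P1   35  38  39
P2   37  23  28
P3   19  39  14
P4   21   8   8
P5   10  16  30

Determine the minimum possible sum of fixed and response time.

Open {P4, P5}: assign each demand point to its cheapest open site.
  S1→P5 10, S2→P4 8, S3→P4 8
  response time 26, fixed 13 → total 39.
Compare {P4}: response time 37 + fixed 5 = 42.
Compare {P2, P4, P5}: response time 26 + fixed 17 = 43.
Compare {P3, P4, P5}: response time 26 + fixed 17 = 43.
All other subsets cost ≥ 42. Minimum total cost: 39.

39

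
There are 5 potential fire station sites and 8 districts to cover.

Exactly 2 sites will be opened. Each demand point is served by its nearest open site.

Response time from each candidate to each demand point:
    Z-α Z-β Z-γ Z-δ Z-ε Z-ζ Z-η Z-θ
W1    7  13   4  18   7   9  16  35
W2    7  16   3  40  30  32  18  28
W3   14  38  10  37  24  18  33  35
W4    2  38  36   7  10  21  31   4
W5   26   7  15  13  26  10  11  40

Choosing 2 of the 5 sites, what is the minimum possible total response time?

62

Open {W1, W4}.
  Z-α→W4 2, Z-β→W1 13, Z-γ→W1 4, Z-δ→W4 7, Z-ε→W1 7, Z-ζ→W1 9, Z-η→W1 16, Z-θ→W4 4  ⇒ total 62.
Compare {W4, W5}: total 66.
Compare {W2, W4}: total 81.
No size-2 selection does better; minimum is 62.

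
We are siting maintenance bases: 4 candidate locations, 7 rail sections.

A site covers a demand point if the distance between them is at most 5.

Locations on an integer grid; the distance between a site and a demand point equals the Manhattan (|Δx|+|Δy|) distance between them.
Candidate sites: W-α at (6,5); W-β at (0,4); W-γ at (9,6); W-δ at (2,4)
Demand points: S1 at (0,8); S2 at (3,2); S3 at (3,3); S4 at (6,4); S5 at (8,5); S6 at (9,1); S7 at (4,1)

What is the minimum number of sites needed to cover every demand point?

Coverage sets (demand points within 5 of each site):
  W-α: {S3, S4, S5}
  W-β: {S1, S2, S3}
  W-γ: {S4, S5, S6}
  W-δ: {S2, S3, S4, S7}
No 2 sites suffice: every size-2 union leaves at least one demand point uncovered.
But {W-β, W-γ, W-δ} covers everything, so the minimum is 3.

3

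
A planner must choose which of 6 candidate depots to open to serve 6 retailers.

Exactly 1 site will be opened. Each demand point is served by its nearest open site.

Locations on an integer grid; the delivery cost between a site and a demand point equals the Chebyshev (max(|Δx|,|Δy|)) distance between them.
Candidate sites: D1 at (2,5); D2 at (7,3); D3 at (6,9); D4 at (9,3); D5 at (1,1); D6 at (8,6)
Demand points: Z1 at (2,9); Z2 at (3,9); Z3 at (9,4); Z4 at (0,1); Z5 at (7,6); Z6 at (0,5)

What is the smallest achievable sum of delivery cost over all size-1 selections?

26

Open {D1}.
  Z1→D1 4, Z2→D1 4, Z3→D1 7, Z4→D1 4, Z5→D1 5, Z6→D1 2  ⇒ total 26.
Compare {D3}: total 29.
Compare {D6}: total 30.
No size-1 selection does better; minimum is 26.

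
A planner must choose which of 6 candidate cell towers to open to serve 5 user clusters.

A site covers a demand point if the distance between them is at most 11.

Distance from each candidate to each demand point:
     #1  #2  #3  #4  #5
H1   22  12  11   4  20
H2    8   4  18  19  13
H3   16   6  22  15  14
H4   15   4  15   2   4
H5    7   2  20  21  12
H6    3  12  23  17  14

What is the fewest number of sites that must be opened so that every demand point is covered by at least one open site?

3

Coverage sets (demand points within 11 of each site):
  H1: {#3, #4}
  H2: {#1, #2}
  H3: {#2}
  H4: {#2, #4, #5}
  H5: {#1, #2}
  H6: {#1}
No 2 sites suffice: every size-2 union leaves at least one demand point uncovered.
But {H1, H2, H4} covers everything, so the minimum is 3.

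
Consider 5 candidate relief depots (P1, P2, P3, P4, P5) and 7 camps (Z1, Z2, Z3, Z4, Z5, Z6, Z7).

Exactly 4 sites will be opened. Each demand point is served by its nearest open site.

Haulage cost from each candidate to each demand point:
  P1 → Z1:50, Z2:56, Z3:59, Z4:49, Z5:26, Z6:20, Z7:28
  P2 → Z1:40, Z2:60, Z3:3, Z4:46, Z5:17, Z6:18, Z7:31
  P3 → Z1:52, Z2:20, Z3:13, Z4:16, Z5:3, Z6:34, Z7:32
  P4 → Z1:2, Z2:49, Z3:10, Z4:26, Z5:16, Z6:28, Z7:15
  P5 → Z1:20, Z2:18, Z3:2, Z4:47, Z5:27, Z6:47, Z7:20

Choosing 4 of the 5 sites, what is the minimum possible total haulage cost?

Open {P2, P3, P4, P5}.
  Z1→P4 2, Z2→P5 18, Z3→P5 2, Z4→P3 16, Z5→P3 3, Z6→P2 18, Z7→P4 15  ⇒ total 74.
Compare {P1, P3, P4, P5}: total 76.
Compare {P1, P2, P3, P4}: total 77.
No size-4 selection does better; minimum is 74.

74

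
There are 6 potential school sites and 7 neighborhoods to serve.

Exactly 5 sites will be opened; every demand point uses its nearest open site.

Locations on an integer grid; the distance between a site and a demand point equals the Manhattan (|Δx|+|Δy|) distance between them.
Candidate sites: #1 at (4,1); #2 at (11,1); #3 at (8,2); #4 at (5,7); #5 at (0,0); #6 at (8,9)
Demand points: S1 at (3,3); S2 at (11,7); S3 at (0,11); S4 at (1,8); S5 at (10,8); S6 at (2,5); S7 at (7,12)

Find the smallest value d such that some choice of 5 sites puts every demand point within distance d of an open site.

Open {#1, #2, #3, #4, #5}.
  Farthest demand point is S3 at distance 9 (to #4); all others are ≤ 9.
With {#1, #2, #3, #4, #6} the worst case is 9.
With {#1, #2, #4, #5, #6} the worst case is 9.
No size-5 selection achieves below 9.

9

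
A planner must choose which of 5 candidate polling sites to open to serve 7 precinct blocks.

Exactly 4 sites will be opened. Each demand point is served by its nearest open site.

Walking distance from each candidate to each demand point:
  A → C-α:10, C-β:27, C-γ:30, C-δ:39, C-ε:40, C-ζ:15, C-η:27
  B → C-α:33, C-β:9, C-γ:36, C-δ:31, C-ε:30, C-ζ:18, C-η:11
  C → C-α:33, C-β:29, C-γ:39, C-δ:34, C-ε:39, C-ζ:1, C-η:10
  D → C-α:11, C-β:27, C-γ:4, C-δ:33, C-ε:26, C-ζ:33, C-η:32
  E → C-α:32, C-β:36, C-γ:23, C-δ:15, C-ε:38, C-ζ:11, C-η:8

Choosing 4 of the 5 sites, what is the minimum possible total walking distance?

74

Open {B, C, D, E}.
  C-α→D 11, C-β→B 9, C-γ→D 4, C-δ→E 15, C-ε→D 26, C-ζ→C 1, C-η→E 8  ⇒ total 74.
Compare {A, B, D, E}: total 83.
Compare {A, B, C, D}: total 91.
No size-4 selection does better; minimum is 74.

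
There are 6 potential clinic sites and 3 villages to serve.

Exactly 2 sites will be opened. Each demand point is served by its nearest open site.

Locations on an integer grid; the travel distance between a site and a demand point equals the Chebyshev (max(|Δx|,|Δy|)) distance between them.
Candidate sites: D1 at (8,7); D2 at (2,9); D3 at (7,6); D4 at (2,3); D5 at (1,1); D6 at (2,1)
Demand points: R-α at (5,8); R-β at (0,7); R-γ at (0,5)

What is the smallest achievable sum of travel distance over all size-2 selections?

Open {D2, D4}.
  R-α→D2 3, R-β→D2 2, R-γ→D4 2  ⇒ total 7.
Compare {D2, D3}: total 8.
Compare {D3, D4}: total 8.
No size-2 selection does better; minimum is 7.

7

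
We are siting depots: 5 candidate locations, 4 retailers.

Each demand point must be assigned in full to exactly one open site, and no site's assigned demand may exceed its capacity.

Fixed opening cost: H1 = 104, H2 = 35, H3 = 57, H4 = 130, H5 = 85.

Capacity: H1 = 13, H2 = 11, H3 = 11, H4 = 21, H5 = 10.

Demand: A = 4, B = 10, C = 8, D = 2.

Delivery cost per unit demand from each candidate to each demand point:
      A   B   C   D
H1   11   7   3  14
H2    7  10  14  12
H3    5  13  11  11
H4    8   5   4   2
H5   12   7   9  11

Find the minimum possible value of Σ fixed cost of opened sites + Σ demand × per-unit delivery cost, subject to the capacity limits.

Open {H2, H4}; cheapest assignment that respects the capacities:
  H2 (cap 11, load 4): A — cost 4×7 = 28
  H4 (cap 21, load 20): B, C, D — cost 10×5 + 8×4 + 2×2 = 86
  Shipping 114, fixed 165 → total 279.
  Any other capacity-feasible assignment to {H2, H4} ships for at least 114.
Compare {H3, H4}: its best feasible assignment gives total 293.
Compare {H2, H3, H4}: its best feasible assignment gives total 328.
Every other set of open sites that can feasibly serve all demand totals ≥ 293 even under its best assignment. Minimum: 279.

279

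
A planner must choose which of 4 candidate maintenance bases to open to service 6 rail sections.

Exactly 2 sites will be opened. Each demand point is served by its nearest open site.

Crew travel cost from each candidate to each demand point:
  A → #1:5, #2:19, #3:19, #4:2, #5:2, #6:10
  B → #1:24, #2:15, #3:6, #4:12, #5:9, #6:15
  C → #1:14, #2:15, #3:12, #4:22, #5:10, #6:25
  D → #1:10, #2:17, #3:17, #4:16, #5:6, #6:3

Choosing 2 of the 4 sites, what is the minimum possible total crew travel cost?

Open {A, B}.
  #1→A 5, #2→B 15, #3→B 6, #4→A 2, #5→A 2, #6→A 10  ⇒ total 40.
Compare {A, C}: total 46.
Compare {A, D}: total 46.
No size-2 selection does better; minimum is 40.

40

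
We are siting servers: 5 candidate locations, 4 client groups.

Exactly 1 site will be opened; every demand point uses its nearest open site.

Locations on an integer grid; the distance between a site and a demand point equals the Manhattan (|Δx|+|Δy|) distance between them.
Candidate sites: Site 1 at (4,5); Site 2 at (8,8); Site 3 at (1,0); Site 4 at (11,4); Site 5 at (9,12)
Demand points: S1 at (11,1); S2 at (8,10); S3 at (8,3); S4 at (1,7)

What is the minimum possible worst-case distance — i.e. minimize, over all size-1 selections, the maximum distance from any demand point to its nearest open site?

Open {Site 2}.
  Farthest demand point is S1 at distance 10 (to Site 2); all others are ≤ 10.
With {Site 1} the worst case is 11.
With {Site 4} the worst case is 13.
No size-1 selection achieves below 10.

10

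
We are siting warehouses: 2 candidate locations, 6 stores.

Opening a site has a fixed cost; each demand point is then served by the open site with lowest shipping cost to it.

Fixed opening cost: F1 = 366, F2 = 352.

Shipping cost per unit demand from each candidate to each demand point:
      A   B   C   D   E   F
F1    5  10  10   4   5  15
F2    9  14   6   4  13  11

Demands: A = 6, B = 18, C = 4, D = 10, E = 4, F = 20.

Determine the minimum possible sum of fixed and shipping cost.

976

Open {F1}: assign each demand point to its cheapest open site.
  A→F1 6×5=30, B→F1 18×10=180, C→F1 4×10=40, D→F1 10×4=40, E→F1 4×5=20, F→F1 20×15=300
  shipping cost 610, fixed 366 → total 976.
Compare {F2}: shipping cost 642 + fixed 352 = 994.
Compare {F1, F2}: shipping cost 514 + fixed 718 = 1232.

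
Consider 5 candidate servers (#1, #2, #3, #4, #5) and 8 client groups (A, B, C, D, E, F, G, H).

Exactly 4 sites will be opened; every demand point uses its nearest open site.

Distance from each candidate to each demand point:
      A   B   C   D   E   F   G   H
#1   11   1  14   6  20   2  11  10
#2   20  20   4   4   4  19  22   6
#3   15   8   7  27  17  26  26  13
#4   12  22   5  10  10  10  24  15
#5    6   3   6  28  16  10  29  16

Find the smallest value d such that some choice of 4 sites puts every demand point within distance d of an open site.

11

Open {#1, #2, #3, #4}.
  Farthest demand point is A at distance 11 (to #1); all others are ≤ 11.
With {#1, #2, #3, #5} the worst case is 11.
With {#1, #2, #4, #5} the worst case is 11.
No size-4 selection achieves below 11.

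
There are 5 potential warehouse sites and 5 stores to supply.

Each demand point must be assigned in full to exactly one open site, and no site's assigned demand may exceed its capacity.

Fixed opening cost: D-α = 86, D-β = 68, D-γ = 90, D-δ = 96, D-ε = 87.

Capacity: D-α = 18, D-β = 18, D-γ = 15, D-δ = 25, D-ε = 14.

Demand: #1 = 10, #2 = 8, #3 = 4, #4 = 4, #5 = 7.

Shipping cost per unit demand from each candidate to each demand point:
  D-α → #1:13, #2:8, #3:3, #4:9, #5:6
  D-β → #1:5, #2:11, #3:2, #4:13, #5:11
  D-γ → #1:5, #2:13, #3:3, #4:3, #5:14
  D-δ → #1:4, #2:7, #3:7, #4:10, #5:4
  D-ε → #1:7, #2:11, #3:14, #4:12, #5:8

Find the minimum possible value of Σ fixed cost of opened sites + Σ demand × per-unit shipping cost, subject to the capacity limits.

334

Open {D-γ, D-δ}; cheapest assignment that respects the capacities:
  D-γ (cap 15, load 8): #3, #4 — cost 4×3 + 4×3 = 24
  D-δ (cap 25, load 25): #1, #2, #5 — cost 10×4 + 8×7 + 7×4 = 124
  Shipping 148, fixed 186 → total 334.
  Any other capacity-feasible assignment to {D-γ, D-δ} ships for at least 148.
Compare {D-β, D-δ}: its best feasible assignment gives total 346.
Compare {D-α, D-δ}: its best feasible assignment gives total 354.
Every other set of open sites that can feasibly serve all demand totals ≥ 346 even under its best assignment. Minimum: 334.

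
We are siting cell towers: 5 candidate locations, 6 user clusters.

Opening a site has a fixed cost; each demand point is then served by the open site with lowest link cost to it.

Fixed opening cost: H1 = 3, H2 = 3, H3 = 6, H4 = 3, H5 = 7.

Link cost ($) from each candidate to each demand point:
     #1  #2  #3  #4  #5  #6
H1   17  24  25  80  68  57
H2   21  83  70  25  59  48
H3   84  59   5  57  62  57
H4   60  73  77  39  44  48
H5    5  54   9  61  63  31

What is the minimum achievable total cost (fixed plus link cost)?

154

Open {H1, H2, H4, H5}: assign each demand point to its cheapest open site.
  #1→H5 5, #2→H1 24, #3→H5 9, #4→H2 25, #5→H4 44, #6→H5 31
  link cost 138, fixed 16 → total 154.
Compare {H1, H2, H3, H4, H5}: link cost 134 + fixed 22 = 156.
Compare {H1, H4, H5}: link cost 152 + fixed 13 = 165.
Compare {H1, H2, H5}: link cost 153 + fixed 13 = 166.
All other subsets cost ≥ 156. Minimum total cost: 154.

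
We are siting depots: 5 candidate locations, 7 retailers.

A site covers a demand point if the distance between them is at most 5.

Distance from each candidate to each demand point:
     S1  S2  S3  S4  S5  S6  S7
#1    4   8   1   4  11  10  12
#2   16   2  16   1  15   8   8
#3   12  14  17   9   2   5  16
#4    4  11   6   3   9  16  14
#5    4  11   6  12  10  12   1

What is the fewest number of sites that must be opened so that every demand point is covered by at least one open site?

4

Coverage sets (demand points within 5 of each site):
  #1: {S1, S3, S4}
  #2: {S2, S4}
  #3: {S5, S6}
  #4: {S1, S4}
  #5: {S1, S7}
No 3 sites suffice: every size-3 union leaves at least one demand point uncovered.
But {#1, #2, #3, #5} covers everything, so the minimum is 4.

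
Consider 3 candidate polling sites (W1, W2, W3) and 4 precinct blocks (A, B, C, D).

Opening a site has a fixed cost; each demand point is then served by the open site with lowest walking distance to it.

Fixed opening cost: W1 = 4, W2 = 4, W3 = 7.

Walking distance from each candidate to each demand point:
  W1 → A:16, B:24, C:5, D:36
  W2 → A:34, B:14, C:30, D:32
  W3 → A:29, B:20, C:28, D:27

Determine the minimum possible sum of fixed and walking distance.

Open {W1, W2}: assign each demand point to its cheapest open site.
  A→W1 16, B→W2 14, C→W1 5, D→W2 32
  walking distance 67, fixed 8 → total 75.
Compare {W1, W2, W3}: walking distance 62 + fixed 15 = 77.
Compare {W1, W3}: walking distance 68 + fixed 11 = 79.
Compare {W1}: walking distance 81 + fixed 4 = 85.
All other subsets cost ≥ 77. Minimum total cost: 75.

75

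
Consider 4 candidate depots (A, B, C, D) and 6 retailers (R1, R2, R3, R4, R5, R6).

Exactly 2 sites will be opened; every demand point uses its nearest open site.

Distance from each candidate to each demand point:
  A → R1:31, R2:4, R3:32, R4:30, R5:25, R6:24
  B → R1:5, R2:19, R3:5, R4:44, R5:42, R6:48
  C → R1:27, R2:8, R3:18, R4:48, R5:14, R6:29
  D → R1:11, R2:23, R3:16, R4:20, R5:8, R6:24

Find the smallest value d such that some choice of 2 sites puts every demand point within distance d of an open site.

Open {A, D}.
  Farthest demand point is R6 at distance 24 (to A); all others are ≤ 24.
With {B, D} the worst case is 24.
With {C, D} the worst case is 24.
No size-2 selection achieves below 24.

24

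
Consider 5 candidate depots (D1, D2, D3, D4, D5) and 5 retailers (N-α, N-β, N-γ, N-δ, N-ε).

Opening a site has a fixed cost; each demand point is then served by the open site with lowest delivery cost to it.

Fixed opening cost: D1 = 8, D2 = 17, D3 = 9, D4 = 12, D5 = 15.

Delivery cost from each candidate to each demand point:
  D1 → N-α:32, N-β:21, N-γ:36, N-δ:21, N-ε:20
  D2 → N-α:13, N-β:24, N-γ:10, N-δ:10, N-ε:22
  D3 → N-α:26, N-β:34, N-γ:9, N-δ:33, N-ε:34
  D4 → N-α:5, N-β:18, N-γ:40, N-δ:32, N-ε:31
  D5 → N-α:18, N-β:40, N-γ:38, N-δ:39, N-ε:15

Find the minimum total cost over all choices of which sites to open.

94

Open {D2, D4}: assign each demand point to its cheapest open site.
  N-α→D4 5, N-β→D4 18, N-γ→D2 10, N-δ→D2 10, N-ε→D2 22
  delivery cost 65, fixed 29 → total 94.
Compare {D2}: delivery cost 79 + fixed 17 = 96.
Compare {D1, D2}: delivery cost 74 + fixed 25 = 99.
Compare {D1, D2, D4}: delivery cost 63 + fixed 37 = 100.
All other subsets cost ≥ 96. Minimum total cost: 94.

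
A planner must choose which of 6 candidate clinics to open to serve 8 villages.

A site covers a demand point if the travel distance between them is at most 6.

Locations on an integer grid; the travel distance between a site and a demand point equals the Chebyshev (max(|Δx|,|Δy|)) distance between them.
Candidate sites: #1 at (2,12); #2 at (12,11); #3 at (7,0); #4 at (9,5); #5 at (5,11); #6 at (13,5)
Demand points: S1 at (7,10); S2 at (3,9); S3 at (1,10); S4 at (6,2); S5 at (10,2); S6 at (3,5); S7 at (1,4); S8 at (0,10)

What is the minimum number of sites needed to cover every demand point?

2

Coverage sets (demand points within 6 of each site):
  #1: {S1, S2, S3, S8}
  #2: {S1}
  #3: {S4, S5, S6, S7}
  #4: {S1, S2, S4, S5, S6}
  #5: {S1, S2, S3, S6, S8}
  #6: {S1, S5}
No single site covers all 8 demand points.
But {#1, #3} covers everything, so the minimum is 2.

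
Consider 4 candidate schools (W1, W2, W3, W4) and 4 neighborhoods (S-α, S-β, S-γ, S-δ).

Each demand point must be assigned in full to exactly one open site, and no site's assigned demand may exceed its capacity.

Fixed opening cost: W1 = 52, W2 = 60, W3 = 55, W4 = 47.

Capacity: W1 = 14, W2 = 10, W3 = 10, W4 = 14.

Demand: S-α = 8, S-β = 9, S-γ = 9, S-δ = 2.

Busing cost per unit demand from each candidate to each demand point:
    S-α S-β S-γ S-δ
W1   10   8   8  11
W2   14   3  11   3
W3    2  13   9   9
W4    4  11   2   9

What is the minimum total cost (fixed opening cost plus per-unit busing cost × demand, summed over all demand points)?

241

Open {W2, W3, W4}; cheapest assignment that respects the capacities:
  W2 (cap 10, load 9): S-β — cost 9×3 = 27
  W3 (cap 10, load 10): S-α, S-δ — cost 8×2 + 2×9 = 34
  W4 (cap 14, load 9): S-γ — cost 9×2 = 18
  Shipping 79, fixed 162 → total 241.
  Any other capacity-feasible assignment to {W2, W3, W4} ships for at least 79.
Compare {W1, W3, W4}: its best feasible assignment gives total 278.
Compare {W1, W2, W3, W4}: its best feasible assignment gives total 293.
Every other set of open sites that can feasibly serve all demand totals ≥ 278 even under its best assignment. Minimum: 241.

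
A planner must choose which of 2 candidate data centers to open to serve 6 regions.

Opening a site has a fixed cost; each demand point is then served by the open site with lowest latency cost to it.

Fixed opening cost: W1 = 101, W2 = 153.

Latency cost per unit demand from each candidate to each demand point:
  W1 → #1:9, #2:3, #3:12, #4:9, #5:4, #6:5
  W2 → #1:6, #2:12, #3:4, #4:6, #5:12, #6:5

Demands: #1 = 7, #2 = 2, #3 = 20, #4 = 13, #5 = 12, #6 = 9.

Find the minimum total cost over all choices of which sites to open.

Open {W1, W2}: assign each demand point to its cheapest open site.
  #1→W2 7×6=42, #2→W1 2×3=6, #3→W2 20×4=80, #4→W2 13×6=78, #5→W1 12×4=48, #6→W1 9×5=45
  latency cost 299, fixed 254 → total 553.
Compare {W2}: latency cost 413 + fixed 153 = 566.
Compare {W1}: latency cost 519 + fixed 101 = 620.

553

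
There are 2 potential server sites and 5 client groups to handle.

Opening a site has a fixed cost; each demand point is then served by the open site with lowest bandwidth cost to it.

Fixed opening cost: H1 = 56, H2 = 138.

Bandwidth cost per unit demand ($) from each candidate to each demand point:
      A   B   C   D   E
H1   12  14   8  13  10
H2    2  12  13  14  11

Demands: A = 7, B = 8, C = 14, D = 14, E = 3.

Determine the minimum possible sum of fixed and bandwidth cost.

576

Open {H1}: assign each demand point to its cheapest open site.
  A→H1 7×12=84, B→H1 8×14=112, C→H1 14×8=112, D→H1 14×13=182, E→H1 3×10=30
  bandwidth cost 520, fixed 56 → total 576.
Compare {H1, H2}: bandwidth cost 434 + fixed 194 = 628.
Compare {H2}: bandwidth cost 521 + fixed 138 = 659.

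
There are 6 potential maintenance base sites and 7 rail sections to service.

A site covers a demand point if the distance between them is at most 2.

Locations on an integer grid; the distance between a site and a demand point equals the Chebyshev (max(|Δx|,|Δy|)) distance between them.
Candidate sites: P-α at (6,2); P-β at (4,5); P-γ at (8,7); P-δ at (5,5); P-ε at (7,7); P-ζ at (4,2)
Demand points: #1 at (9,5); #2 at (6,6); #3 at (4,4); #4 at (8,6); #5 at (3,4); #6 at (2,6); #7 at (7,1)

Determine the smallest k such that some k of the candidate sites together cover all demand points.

3

Coverage sets (demand points within 2 of each site):
  P-α: {#3, #7}
  P-β: {#2, #3, #5, #6}
  P-γ: {#1, #2, #4}
  P-δ: {#2, #3, #5}
  P-ε: {#1, #2, #4}
  P-ζ: {#3, #5}
No 2 sites suffice: every size-2 union leaves at least one demand point uncovered.
But {P-α, P-β, P-γ} covers everything, so the minimum is 3.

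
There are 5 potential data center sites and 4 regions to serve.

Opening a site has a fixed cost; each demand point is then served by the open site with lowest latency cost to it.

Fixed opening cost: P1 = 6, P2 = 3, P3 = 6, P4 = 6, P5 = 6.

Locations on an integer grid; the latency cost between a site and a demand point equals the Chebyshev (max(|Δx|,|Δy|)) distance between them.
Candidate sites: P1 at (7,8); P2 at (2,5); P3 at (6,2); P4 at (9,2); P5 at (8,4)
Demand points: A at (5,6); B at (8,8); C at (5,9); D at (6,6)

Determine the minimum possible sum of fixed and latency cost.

13

Open {P1}: assign each demand point to its cheapest open site.
  A→P1 2, B→P1 1, C→P1 2, D→P1 2
  latency cost 7, fixed 6 → total 13.
Compare {P1, P2}: latency cost 7 + fixed 9 = 16.
Compare {P1, P3}: latency cost 7 + fixed 12 = 19.
Compare {P1, P4}: latency cost 7 + fixed 12 = 19.
All other subsets cost ≥ 16. Minimum total cost: 13.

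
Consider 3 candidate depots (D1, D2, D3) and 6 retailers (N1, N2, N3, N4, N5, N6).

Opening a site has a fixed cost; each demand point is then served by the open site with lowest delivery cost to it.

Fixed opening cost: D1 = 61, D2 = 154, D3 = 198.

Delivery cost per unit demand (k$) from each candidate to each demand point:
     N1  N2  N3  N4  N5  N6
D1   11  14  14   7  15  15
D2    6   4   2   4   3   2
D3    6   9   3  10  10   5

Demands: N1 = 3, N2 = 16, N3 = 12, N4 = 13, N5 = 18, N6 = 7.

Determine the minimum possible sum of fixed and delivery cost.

Open {D2}: assign each demand point to its cheapest open site.
  N1→D2 3×6=18, N2→D2 16×4=64, N3→D2 12×2=24, N4→D2 13×4=52, N5→D2 18×3=54, N6→D2 7×2=14
  delivery cost 226, fixed 154 → total 380.
Compare {D1, D2}: delivery cost 226 + fixed 215 = 441.
Compare {D2, D3}: delivery cost 226 + fixed 352 = 578.
Compare {D1, D2, D3}: delivery cost 226 + fixed 413 = 639.
All other subsets cost ≥ 441. Minimum total cost: 380.

380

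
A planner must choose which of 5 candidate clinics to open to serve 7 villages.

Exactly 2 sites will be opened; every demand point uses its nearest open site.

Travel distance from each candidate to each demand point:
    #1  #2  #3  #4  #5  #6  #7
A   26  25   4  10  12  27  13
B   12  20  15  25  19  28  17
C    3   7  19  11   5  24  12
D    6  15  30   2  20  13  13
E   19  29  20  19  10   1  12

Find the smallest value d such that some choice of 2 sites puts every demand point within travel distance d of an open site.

15

Open {A, D}.
  Farthest demand point is #2 at travel distance 15 (to D); all others are ≤ 15.
With {B, D} the worst case is 19.
With {C, D} the worst case is 19.
No size-2 selection achieves below 15.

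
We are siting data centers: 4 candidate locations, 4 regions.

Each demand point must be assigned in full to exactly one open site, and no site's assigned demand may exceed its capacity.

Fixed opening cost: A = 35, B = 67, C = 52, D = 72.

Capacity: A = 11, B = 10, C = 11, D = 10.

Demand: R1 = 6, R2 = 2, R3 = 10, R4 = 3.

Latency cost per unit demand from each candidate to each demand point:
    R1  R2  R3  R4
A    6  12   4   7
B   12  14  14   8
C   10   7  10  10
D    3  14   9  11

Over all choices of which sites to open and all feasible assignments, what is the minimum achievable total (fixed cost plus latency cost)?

Open {A, C}; cheapest assignment that respects the capacities:
  A (cap 11, load 10): R3 — cost 10×4 = 40
  C (cap 11, load 11): R1, R2, R4 — cost 6×10 + 2×7 + 3×10 = 104
  Shipping 144, fixed 87 → total 231.
  Any other capacity-feasible assignment to {A, C} ships for at least 144.
Compare {A, C, D}: its best feasible assignment gives total 261.
Compare {A, D}: its best feasible assignment gives total 278.
Every other set of open sites that can feasibly serve all demand totals ≥ 261 even under its best assignment. Minimum: 231.

231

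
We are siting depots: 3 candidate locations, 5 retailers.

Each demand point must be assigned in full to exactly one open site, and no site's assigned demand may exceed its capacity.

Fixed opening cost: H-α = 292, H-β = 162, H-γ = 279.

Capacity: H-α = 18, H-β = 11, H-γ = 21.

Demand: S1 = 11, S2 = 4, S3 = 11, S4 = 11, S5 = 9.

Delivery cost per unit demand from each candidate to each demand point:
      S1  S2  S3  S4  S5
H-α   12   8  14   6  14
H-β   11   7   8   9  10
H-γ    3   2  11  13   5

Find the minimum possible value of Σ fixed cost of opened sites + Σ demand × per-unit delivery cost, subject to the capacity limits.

997

Open {H-α, H-β, H-γ}; cheapest assignment that respects the capacities:
  H-α (cap 18, load 15): S2, S4 — cost 4×8 + 11×6 = 98
  H-β (cap 11, load 11): S3 — cost 11×8 = 88
  H-γ (cap 21, load 20): S1, S5 — cost 11×3 + 9×5 = 78
  Shipping 264, fixed 733 → total 997.
  Any other capacity-feasible assignment to {H-α, H-β, H-γ} ships for at least 264.
Total demand is 46 and no other set of sites has combined capacity ≥ 46, so {H-α, H-β, H-γ} is the only feasible choice of open sites. Minimum: 997.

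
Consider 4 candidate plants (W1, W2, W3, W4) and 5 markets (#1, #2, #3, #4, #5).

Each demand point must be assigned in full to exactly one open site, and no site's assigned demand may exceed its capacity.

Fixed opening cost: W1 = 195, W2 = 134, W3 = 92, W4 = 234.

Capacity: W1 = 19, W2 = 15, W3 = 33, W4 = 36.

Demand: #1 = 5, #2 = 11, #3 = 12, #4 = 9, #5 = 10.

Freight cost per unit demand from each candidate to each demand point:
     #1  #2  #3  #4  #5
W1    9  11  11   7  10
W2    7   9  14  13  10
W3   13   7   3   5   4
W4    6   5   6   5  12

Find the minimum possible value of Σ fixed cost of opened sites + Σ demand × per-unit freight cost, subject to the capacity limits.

519

Open {W2, W3}; cheapest assignment that respects the capacities:
  W2 (cap 15, load 15): #1, #5 — cost 5×7 + 10×10 = 135
  W3 (cap 33, load 32): #2, #3, #4 — cost 11×7 + 12×3 + 9×5 = 158
  Shipping 293, fixed 226 → total 519.
  Any other capacity-feasible assignment to {W2, W3} ships for at least 293.
Compare {W3, W4}: its best feasible assignment gives total 532.
Compare {W1, W3}: its best feasible assignment gives total 548.
Every other set of open sites that can feasibly serve all demand totals ≥ 532 even under its best assignment. Minimum: 519.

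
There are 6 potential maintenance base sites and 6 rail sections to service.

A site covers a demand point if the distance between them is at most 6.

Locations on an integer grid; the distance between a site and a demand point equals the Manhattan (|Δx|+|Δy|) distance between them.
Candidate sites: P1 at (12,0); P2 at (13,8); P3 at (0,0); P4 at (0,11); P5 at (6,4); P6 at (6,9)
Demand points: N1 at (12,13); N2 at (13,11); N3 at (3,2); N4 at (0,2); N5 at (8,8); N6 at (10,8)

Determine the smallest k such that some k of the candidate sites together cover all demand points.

2

Coverage sets (demand points within 6 of each site):
  P1: {}
  P2: {N1, N2, N5, N6}
  P3: {N3, N4}
  P4: {}
  P5: {N3, N5}
  P6: {N5, N6}
No single site covers all 6 demand points.
But {P2, P3} covers everything, so the minimum is 2.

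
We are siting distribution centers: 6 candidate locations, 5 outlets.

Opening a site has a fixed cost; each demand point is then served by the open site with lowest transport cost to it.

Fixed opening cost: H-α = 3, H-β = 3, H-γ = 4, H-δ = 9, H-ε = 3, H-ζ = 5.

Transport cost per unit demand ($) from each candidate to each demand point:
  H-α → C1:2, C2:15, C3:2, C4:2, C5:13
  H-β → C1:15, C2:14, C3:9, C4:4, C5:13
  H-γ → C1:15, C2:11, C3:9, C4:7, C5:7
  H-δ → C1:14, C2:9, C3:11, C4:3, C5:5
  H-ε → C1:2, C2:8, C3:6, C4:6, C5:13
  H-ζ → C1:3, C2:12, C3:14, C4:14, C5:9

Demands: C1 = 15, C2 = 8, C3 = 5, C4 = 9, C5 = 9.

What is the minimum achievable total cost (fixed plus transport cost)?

182

Open {H-α, H-δ, H-ε}: assign each demand point to its cheapest open site.
  C1→H-α 15×2=30, C2→H-ε 8×8=64, C3→H-α 5×2=10, C4→H-α 9×2=18, C5→H-δ 9×5=45
  transport cost 167, fixed 15 → total 182.
Compare {H-α, H-β, H-δ, H-ε}: transport cost 167 + fixed 18 = 185.
Compare {H-α, H-γ, H-δ, H-ε}: transport cost 167 + fixed 19 = 186.
Compare {H-α, H-δ}: transport cost 175 + fixed 12 = 187.
All other subsets cost ≥ 185. Minimum total cost: 182.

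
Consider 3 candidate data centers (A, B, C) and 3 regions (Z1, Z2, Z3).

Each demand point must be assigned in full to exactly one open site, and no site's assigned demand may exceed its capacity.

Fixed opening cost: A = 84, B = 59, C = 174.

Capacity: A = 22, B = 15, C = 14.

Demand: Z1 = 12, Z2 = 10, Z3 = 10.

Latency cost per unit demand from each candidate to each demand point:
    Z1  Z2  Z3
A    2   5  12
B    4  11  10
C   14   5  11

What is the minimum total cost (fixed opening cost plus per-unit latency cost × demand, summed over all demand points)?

Open {A, B}; cheapest assignment that respects the capacities:
  A (cap 22, load 22): Z1, Z2 — cost 12×2 + 10×5 = 74
  B (cap 15, load 10): Z3 — cost 10×10 = 100
  Shipping 174, fixed 143 → total 317.
  Any other capacity-feasible assignment to {A, B} ships for at least 174.
Compare {A, C}: its best feasible assignment gives total 442.
Compare {A, B, C}: its best feasible assignment gives total 491.
Every other set of open sites that can feasibly serve all demand totals ≥ 442 even under its best assignment. Minimum: 317.

317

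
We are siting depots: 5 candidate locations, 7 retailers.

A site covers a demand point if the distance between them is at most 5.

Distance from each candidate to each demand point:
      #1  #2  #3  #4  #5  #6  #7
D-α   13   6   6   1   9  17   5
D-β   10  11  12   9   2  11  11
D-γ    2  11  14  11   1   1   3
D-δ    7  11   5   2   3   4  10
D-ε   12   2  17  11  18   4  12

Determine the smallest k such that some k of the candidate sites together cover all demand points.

3

Coverage sets (demand points within 5 of each site):
  D-α: {#4, #7}
  D-β: {#5}
  D-γ: {#1, #5, #6, #7}
  D-δ: {#3, #4, #5, #6}
  D-ε: {#2, #6}
No 2 sites suffice: every size-2 union leaves at least one demand point uncovered.
But {D-γ, D-δ, D-ε} covers everything, so the minimum is 3.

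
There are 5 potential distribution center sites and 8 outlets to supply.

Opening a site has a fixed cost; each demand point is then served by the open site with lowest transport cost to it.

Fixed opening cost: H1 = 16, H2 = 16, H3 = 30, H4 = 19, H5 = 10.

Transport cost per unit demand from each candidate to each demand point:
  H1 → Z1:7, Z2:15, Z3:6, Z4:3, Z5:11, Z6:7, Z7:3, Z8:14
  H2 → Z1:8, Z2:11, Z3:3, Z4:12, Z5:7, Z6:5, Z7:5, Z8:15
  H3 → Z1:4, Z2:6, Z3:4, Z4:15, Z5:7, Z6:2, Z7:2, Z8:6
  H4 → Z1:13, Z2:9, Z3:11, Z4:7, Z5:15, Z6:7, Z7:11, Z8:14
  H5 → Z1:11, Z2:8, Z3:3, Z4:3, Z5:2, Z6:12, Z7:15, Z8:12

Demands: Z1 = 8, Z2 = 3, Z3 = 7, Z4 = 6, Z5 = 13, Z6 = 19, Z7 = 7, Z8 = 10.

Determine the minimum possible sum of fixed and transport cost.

267

Open {H3, H5}: assign each demand point to its cheapest open site.
  Z1→H3 8×4=32, Z2→H3 3×6=18, Z3→H5 7×3=21, Z4→H5 6×3=18, Z5→H5 13×2=26, Z6→H3 19×2=38, Z7→H3 7×2=14, Z8→H3 10×6=60
  transport cost 227, fixed 40 → total 267.
Compare {H1, H3, H5}: transport cost 227 + fixed 56 = 283.
Compare {H2, H3, H5}: transport cost 227 + fixed 56 = 283.
Compare {H3, H4, H5}: transport cost 227 + fixed 59 = 286.
All other subsets cost ≥ 283. Minimum total cost: 267.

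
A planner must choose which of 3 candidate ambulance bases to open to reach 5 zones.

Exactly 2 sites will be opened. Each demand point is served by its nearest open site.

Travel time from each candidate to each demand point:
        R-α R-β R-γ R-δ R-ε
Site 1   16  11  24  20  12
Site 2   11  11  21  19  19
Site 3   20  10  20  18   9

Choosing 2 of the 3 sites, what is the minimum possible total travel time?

Open {Site 2, Site 3}.
  R-α→Site 2 11, R-β→Site 3 10, R-γ→Site 3 20, R-δ→Site 3 18, R-ε→Site 3 9  ⇒ total 68.
Compare {Site 1, Site 3}: total 73.
Compare {Site 1, Site 2}: total 74.

68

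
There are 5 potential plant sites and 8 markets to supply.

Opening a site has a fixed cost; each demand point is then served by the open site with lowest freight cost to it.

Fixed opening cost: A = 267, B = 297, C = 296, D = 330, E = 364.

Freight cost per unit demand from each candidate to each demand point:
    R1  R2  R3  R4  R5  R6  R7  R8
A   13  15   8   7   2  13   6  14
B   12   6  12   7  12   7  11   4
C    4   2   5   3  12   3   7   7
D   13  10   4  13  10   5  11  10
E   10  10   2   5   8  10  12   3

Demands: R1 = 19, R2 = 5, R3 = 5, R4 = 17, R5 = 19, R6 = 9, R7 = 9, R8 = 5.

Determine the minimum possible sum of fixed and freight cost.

811

Open {C}: assign each demand point to its cheapest open site.
  R1→C 19×4=76, R2→C 5×2=10, R3→C 5×5=25, R4→C 17×3=51, R5→C 19×12=228, R6→C 9×3=27, R7→C 9×7=63, R8→C 5×7=35
  freight cost 515, fixed 296 → total 811.
Compare {A, C}: freight cost 316 + fixed 563 = 879.
Compare {A}: freight cost 760 + fixed 267 = 1027.
Compare {E}: freight cost 700 + fixed 364 = 1064.
All other subsets cost ≥ 879. Minimum total cost: 811.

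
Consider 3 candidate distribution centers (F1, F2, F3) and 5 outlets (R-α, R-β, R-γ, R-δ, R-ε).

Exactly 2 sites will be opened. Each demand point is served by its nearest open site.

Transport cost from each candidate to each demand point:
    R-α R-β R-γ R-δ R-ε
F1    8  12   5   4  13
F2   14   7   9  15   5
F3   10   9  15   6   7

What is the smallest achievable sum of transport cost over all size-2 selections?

29

Open {F1, F2}.
  R-α→F1 8, R-β→F2 7, R-γ→F1 5, R-δ→F1 4, R-ε→F2 5  ⇒ total 29.
Compare {F1, F3}: total 33.
Compare {F2, F3}: total 37.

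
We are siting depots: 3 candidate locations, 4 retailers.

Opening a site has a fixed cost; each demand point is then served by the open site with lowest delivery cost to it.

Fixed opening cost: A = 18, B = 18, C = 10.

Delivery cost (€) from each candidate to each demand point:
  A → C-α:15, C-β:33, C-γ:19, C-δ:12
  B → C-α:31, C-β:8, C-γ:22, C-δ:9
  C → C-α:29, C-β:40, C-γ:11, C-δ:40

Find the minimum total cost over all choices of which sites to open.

85

Open {B, C}: assign each demand point to its cheapest open site.
  C-α→C 29, C-β→B 8, C-γ→C 11, C-δ→B 9
  delivery cost 57, fixed 28 → total 85.
Compare {A, B}: delivery cost 51 + fixed 36 = 87.
Compare {B}: delivery cost 70 + fixed 18 = 88.
Compare {A, B, C}: delivery cost 43 + fixed 46 = 89.
All other subsets cost ≥ 87. Minimum total cost: 85.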